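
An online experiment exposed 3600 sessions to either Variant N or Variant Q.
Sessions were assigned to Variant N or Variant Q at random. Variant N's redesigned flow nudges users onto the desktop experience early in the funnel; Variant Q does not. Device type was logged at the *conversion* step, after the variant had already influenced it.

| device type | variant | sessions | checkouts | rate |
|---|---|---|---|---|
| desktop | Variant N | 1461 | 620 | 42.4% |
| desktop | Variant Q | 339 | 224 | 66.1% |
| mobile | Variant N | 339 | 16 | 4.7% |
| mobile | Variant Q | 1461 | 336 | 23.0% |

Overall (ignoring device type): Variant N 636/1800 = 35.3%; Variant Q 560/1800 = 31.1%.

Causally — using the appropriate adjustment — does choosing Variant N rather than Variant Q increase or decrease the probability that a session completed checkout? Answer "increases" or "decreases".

Variant Q is higher inside every device type stratum but Variant N is higher in aggregate. Whether to stratify depends on how device type relates to the variant.
Device type here is a post-treatment variable shaped by the variant; conditioning on it would introduce bias rather than remove it. The overall comparison is the causal one.
Pooled: Variant N 35.3% vs Variant Q 31.1%; Variant N is higher overall.

increases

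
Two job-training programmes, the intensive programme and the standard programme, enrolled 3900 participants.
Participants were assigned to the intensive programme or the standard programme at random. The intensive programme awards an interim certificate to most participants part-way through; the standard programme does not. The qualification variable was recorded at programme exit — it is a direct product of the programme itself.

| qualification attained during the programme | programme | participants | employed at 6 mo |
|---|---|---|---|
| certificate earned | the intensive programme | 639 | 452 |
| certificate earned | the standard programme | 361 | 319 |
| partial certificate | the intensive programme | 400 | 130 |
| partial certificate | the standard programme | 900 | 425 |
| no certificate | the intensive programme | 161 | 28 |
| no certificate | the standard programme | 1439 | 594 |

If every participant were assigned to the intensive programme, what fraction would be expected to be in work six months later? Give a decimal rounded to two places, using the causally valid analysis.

0.51

Stratifying would compare programmes among participants the programmes themselves sorted into qualification attained during the programme groups — a form of selection on an intermediate. The unconditioned pooled rates give the total causal effect.
So P(outcome | do(the intensive programme)) is just the pooled rate for the intensive programme: 610/1200 = 0.508.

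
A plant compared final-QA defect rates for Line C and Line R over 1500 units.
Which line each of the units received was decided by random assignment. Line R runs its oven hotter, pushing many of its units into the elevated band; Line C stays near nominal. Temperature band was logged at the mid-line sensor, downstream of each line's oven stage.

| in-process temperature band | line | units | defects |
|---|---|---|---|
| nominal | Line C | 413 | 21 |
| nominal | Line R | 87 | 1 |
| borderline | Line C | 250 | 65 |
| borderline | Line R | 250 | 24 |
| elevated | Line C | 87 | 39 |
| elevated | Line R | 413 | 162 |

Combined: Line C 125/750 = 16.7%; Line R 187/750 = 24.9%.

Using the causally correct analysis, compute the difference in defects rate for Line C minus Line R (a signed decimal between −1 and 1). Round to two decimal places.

In-process temperature band lies on the pathway line → in-process temperature band → outcome, so adjusting for it blocks the indirect effect. For the total causal effect of line, use the unadjusted pooled rates.
The causal difference is the pooled difference: 0.167 − 0.249 = -0.083.

-0.08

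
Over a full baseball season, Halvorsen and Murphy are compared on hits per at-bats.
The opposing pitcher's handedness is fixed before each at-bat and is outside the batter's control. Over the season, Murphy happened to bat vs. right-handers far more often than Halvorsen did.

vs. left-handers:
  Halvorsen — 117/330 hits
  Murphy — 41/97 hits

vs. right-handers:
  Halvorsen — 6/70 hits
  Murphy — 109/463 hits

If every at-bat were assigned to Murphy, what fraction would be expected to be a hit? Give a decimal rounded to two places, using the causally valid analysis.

The stratified and pooled comparisons disagree (Murphy wins within each pitcher handedness; Halvorsen wins overall), so the answer turns on the causal role of pitcher handedness.
Pitcher handedness differs across players for reasons unrelated to any effect of the player itself, and it separately predicts the outcome — a classic confounder. We must compare within pitcher handedness levels.
Standardising Murphy to the population pitcher handedness mix: 0.445·41/97 + 0.555·109/463 = 0.319.

0.32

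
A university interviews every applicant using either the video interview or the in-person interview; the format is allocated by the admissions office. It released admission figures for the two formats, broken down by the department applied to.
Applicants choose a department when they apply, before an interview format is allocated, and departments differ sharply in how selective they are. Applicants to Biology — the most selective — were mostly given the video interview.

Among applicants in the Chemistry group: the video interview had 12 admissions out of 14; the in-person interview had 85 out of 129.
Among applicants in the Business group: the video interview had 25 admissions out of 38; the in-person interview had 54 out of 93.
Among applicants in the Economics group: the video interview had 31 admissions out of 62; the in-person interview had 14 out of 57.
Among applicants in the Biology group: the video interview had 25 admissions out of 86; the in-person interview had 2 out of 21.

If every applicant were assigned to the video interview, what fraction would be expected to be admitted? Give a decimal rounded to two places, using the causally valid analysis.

Within every department level the video interview has the higher rate, yet pooled the in-person interview does — Simpson's reversal.
Here department is a common cause — it drives both which interview format a case falls under and the outcome. The crude comparison mixes populations; the stratum-specific rates are the causally relevant ones.
Standardising the video interview to the population department mix: 0.286·12/14 + 0.262·25/38 + 0.238·31/62 + 0.214·25/86 = 0.599.

0.60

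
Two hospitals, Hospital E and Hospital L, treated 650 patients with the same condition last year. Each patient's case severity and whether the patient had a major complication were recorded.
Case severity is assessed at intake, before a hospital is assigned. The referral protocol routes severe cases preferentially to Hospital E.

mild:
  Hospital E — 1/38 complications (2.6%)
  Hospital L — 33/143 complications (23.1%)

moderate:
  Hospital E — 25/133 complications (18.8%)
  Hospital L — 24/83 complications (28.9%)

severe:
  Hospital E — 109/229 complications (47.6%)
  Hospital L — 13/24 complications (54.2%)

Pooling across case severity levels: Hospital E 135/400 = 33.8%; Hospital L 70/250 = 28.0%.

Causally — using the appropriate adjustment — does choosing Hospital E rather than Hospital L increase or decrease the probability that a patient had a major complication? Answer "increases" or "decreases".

The stratified and pooled comparisons disagree (Hospital E wins within each case severity; Hospital L wins overall), so the answer turns on the causal role of case severity.
The imbalance in case severity arose from how patients were allocated, not from anything the hospital did; and case severity independently affects the outcome. The pooled gap is confounded — condition on case severity.
Within each level — mild: 2.6% vs 23.1%; moderate: 18.8% vs 28.9%; severe: 47.6% vs 54.2% — Hospital E is lower every time.

decreases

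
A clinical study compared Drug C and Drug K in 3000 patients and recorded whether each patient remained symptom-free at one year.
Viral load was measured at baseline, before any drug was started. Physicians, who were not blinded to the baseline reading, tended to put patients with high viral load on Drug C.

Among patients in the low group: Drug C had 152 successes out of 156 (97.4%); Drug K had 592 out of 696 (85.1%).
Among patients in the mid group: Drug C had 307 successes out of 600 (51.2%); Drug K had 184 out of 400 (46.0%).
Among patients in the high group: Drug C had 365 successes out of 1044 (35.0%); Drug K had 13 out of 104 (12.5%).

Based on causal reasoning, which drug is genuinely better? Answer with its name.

The stratified and pooled comparisons disagree (Drug C wins within each viral load; Drug K wins overall), so the answer turns on the causal role of viral load.
Since viral load is a pre-existing factor (not a product of the drug) and it affects the outcome on its own, it is a confounder. The stratified rates, not the pooled rate, identify the causal effect.
Within each level — low: 97.4% vs 85.1%; mid: 51.2% vs 46.0%; high: 35.0% vs 12.5% — Drug C is higher every time.

Drug C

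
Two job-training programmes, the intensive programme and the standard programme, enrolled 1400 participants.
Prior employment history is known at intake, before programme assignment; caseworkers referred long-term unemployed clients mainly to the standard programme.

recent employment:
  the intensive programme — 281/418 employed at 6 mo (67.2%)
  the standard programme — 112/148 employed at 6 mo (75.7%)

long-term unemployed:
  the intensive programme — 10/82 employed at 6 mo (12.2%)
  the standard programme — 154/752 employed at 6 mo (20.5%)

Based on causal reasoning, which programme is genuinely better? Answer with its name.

the standard programme

Nothing the programme does changes prior employment history; the imbalance is an allocation artefact. With prior employment history also predicting the outcome, the pooled figure is confounded, and the within-stratum comparison is the causal one.
Within each level — recent employment: 67.2% vs 75.7%; long-term unemployed: 12.2% vs 20.5% — the standard programme is higher every time.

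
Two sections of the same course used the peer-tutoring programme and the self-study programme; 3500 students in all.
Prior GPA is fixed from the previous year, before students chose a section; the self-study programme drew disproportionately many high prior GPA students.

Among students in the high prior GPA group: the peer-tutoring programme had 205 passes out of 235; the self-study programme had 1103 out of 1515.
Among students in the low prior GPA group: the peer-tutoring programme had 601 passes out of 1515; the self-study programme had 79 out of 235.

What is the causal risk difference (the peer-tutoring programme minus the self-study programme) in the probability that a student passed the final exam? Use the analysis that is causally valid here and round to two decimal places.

+0.10

the peer-tutoring programme is higher inside every prior GPA band stratum but the self-study programme is higher in aggregate. Whether to stratify depends on how prior GPA band relates to the teaching method.
Since prior GPA band is a pre-existing factor (not a product of the teaching method) and it affects the outcome on its own, it is a confounder. The stratified rates, not the pooled rate, identify the causal effect.
Adjusting over the population distribution of prior GPA band: 0.500·(0.872−0.728) + 0.500·(0.397−0.336) = +0.102.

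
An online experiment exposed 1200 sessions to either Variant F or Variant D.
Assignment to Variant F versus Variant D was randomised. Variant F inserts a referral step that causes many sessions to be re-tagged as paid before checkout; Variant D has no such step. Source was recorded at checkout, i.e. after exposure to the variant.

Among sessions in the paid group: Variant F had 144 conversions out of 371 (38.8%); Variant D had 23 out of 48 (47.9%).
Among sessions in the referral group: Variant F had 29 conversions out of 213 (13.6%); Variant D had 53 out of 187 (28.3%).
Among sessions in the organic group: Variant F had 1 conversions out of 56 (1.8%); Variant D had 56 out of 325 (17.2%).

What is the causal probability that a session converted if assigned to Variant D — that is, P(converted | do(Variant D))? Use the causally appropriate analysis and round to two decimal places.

0.24

The distribution of traffic source is itself part of what the variant does — it is an intermediate outcome. Holding it fixed would remove that part of the effect; the total effect is the pooled difference.
So P(outcome | do(Variant D)) is just the pooled rate for Variant D: 132/560 = 0.236.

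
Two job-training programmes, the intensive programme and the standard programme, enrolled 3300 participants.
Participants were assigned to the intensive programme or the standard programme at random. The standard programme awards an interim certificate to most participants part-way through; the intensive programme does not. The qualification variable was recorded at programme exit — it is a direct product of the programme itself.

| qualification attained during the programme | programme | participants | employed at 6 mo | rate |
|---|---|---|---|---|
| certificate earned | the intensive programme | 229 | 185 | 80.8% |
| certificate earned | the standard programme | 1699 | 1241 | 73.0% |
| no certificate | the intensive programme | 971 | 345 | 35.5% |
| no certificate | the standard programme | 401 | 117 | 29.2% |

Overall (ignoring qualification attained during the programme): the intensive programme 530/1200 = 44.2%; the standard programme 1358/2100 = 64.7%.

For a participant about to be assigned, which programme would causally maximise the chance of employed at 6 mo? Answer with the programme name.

the standard programme

the intensive programme is higher inside every qualification attained during the programme stratum but the standard programme is higher in aggregate. Whether to stratify depends on how qualification attained during the programme relates to the programme.
The distribution of qualification attained during the programme is itself part of what the programme does — it is an intermediate outcome. Holding it fixed would remove that part of the effect; the total effect is the pooled difference.
Pooled: the intensive programme 44.2% vs the standard programme 64.7%; the standard programme is higher overall.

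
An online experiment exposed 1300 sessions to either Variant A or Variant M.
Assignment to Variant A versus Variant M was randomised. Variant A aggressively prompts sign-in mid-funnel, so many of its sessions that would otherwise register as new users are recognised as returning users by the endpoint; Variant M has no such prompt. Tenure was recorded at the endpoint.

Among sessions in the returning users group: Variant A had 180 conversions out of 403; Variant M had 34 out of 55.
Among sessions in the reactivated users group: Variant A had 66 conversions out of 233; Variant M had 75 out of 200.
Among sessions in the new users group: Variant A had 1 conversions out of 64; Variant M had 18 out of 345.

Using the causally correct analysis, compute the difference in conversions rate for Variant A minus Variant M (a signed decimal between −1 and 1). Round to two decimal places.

User tenure is recorded after the variant and is itself shifted by it — it sits on the causal path from variant to outcome. Conditioning on a mediator would strip out part of the effect we want; the pooled comparison gives the total causal effect.
The causal difference is the pooled difference: 0.353 − 0.212 = +0.141.

+0.14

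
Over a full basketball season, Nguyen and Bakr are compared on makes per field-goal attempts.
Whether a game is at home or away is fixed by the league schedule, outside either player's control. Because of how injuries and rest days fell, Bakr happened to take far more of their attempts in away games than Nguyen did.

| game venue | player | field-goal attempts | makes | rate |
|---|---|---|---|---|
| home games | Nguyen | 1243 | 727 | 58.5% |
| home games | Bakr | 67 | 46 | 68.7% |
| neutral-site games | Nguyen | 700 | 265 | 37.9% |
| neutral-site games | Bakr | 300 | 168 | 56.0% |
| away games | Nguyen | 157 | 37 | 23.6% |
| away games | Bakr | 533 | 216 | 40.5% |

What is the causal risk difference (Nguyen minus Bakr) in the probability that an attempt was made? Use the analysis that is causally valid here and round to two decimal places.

-0.14

Game venue is set before the player has any effect — it is not caused by the player — and it independently drives the outcome. That makes it a confounder, so the causal comparison is within game venue levels.
Adjusting over the population distribution of game venue: 0.437·(0.585−0.687) + 0.333·(0.379−0.560) + 0.230·(0.236−0.405) = -0.144.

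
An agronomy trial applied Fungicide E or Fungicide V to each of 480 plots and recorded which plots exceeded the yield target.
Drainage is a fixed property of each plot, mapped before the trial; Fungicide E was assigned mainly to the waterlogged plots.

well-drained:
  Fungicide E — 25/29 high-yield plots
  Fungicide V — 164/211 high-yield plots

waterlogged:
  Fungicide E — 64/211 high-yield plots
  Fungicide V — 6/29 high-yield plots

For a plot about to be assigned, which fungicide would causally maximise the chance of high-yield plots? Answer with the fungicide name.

Fungicide E

The field drainage-specific comparison favours Fungicide E throughout, but the pooled figures favour Fungicide V. The question is whether to condition on field drainage.
Nothing the fungicide does changes field drainage; the imbalance is an allocation artefact. With field drainage also predicting the outcome, the pooled figure is confounded, and the within-stratum comparison is the causal one.
Within each level — well-drained: 86.2% vs 77.7%; waterlogged: 30.3% vs 20.7% — Fungicide E is higher every time.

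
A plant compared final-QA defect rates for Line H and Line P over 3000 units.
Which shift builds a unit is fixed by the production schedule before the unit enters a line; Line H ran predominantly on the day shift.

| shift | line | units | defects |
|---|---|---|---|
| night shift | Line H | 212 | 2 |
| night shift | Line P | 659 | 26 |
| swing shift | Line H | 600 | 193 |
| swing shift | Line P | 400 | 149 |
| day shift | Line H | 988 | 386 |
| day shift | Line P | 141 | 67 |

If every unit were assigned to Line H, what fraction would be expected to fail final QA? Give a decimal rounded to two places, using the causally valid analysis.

0.26

Nothing the line does changes shift; the imbalance is an allocation artefact. With shift also predicting the outcome, the pooled figure is confounded, and the within-stratum comparison is the causal one.
Standardising Line H to the population shift mix: 0.290·2/212 + 0.333·193/600 + 0.376·386/988 = 0.257.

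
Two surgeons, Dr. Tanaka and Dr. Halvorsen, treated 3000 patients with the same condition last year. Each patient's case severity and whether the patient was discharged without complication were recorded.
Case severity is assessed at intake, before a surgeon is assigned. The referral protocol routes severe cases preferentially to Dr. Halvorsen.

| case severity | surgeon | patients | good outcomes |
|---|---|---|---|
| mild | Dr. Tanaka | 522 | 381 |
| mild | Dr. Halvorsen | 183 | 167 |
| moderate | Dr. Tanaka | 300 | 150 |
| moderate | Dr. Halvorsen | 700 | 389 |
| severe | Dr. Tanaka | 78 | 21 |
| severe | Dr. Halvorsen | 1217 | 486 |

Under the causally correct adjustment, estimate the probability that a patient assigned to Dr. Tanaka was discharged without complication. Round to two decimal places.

Case severity is set before the surgeon has any effect — it is not caused by the surgeon — and it independently drives the outcome. That makes it a confounder, so the causal comparison is within case severity levels.
Standardising Dr. Tanaka to the population case severity mix: 0.235·381/522 + 0.333·150/300 + 0.432·21/78 = 0.454.

0.45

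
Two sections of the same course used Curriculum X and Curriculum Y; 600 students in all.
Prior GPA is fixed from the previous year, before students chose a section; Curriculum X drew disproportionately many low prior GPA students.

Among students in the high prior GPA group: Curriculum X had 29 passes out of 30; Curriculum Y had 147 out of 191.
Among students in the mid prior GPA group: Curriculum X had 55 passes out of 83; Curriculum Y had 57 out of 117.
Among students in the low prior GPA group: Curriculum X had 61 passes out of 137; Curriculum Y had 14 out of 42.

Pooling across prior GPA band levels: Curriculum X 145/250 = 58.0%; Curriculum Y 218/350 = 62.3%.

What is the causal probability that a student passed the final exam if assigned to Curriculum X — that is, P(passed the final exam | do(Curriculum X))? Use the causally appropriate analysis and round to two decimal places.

0.71

Here prior GPA band is a common cause — it drives both which teaching method a case falls under and the outcome. The crude comparison mixes populations; the stratum-specific rates are the causally relevant ones.
Standardising Curriculum X to the population prior GPA band mix: 0.368·29/30 + 0.333·55/83 + 0.298·61/137 = 0.710.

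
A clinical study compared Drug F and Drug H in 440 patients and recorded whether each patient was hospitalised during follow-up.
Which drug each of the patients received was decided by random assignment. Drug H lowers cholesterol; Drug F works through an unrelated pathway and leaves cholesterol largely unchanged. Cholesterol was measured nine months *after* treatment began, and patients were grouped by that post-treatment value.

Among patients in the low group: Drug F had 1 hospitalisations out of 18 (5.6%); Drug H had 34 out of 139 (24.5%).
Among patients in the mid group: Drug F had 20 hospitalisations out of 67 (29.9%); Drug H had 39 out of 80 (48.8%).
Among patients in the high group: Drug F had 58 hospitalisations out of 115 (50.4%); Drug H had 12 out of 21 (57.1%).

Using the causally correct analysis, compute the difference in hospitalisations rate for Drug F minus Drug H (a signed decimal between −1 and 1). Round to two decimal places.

The distribution of cholesterol is itself part of what the drug does — it is an intermediate outcome. Holding it fixed would remove that part of the effect; the total effect is the pooled difference.
The causal difference is the pooled difference: 0.395 − 0.354 = +0.041.

+0.04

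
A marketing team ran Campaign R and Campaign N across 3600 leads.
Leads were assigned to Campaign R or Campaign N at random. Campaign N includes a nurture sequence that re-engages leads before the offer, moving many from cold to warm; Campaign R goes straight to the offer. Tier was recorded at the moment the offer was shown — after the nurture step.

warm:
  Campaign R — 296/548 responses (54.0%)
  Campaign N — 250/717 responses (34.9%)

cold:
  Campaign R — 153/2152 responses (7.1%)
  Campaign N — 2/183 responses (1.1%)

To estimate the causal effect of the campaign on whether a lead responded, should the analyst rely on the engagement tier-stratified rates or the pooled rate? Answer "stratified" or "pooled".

Stratifying would compare campaigns among leads the campaigns themselves sorted into engagement tier groups — a form of selection on an intermediate. The unconditioned pooled rates give the total causal effect.
Pooled: Campaign R 16.6% vs Campaign N 28.0%; Campaign N is higher overall.

pooled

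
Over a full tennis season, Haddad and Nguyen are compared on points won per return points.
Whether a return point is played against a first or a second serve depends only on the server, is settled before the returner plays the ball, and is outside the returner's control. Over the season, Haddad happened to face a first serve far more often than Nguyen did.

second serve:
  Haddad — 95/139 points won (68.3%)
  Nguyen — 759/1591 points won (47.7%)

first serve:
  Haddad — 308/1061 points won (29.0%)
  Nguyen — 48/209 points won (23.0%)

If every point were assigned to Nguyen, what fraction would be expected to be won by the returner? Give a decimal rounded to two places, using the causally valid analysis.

The stratified and pooled comparisons disagree (Haddad wins within each serve type; Nguyen wins overall), so the answer turns on the causal role of serve type.
The imbalance in serve type arose from how return points were allocated, not from anything the player did; and serve type independently affects the outcome. The pooled gap is confounded — condition on serve type.
Standardising Nguyen to the population serve type mix: 0.577·759/1591 + 0.423·48/209 = 0.372.

0.37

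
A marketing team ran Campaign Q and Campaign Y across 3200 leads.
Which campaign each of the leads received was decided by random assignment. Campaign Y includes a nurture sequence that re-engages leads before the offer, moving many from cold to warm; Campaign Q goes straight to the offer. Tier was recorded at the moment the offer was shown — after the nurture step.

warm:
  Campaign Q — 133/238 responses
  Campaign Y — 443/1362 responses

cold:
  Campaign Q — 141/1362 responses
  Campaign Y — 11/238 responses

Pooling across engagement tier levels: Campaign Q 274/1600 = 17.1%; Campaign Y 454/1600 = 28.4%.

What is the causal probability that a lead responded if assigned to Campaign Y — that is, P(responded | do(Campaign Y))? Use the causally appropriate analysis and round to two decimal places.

0.28

Campaign Q is higher inside every engagement tier stratum but Campaign Y is higher in aggregate. Whether to stratify depends on how engagement tier relates to the campaign.
Engagement tier lies on the pathway campaign → engagement tier → outcome, so adjusting for it blocks the indirect effect. For the total causal effect of campaign, use the unadjusted pooled rates.
So P(outcome | do(Campaign Y)) is just the pooled rate for Campaign Y: 454/1600 = 0.284.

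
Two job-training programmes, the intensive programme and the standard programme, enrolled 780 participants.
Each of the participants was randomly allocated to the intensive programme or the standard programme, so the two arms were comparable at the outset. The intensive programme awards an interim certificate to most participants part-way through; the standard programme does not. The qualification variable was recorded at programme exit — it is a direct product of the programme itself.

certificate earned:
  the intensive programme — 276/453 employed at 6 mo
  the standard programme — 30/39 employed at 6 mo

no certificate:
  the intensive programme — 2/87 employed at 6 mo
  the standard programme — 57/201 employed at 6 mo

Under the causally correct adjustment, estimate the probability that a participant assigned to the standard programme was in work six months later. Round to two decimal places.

Within every qualification attained during the programme level the standard programme has the higher rate, yet pooled the intensive programme does — Simpson's reversal.
Because the programme influences qualification attained during the programme, qualification attained during the programme is a post-treatment mediator, not a confounder. Stratifying on it would bias the estimate; the causal effect is the crude pooled difference.
So P(outcome | do(the standard programme)) is just the pooled rate for the standard programme: 87/240 = 0.362.

0.36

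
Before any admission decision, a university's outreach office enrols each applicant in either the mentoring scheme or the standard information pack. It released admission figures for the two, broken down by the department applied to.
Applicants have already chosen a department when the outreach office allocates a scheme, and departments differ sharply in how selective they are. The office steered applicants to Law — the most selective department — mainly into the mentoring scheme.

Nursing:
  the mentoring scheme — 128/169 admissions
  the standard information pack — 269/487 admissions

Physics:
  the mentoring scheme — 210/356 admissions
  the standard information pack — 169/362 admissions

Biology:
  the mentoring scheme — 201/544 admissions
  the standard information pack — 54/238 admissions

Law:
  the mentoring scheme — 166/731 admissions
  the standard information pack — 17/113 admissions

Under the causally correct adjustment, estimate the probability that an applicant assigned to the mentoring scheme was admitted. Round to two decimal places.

Department differs across outreach schemes for reasons unrelated to any effect of the outreach scheme itself, and it separately predicts the outcome — a classic confounder. We must compare within department levels.
Standardising the mentoring scheme to the population department mix: 0.219·128/169 + 0.239·210/356 + 0.261·201/544 + 0.281·166/731 = 0.467.

0.47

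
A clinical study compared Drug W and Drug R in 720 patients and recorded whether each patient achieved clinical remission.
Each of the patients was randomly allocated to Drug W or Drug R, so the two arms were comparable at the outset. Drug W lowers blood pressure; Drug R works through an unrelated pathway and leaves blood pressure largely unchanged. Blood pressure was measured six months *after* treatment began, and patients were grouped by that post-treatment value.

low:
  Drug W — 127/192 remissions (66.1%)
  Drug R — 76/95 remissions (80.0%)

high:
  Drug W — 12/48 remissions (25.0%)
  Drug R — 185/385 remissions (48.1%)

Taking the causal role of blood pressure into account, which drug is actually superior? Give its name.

The distribution of blood pressure is itself part of what the drug does — it is an intermediate outcome. Holding it fixed would remove that part of the effect; the total effect is the pooled difference.
Pooled: Drug W 57.9% vs Drug R 54.4%; Drug W is higher overall.

Drug W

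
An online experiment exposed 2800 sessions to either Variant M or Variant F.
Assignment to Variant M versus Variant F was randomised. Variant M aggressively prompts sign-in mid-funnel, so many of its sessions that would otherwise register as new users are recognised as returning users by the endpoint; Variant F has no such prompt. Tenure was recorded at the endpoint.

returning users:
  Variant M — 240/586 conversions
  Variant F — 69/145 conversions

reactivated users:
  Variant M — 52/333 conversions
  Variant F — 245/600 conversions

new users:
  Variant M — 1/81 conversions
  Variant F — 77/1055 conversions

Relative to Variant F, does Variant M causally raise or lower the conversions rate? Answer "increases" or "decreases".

increases

Variant F is higher inside every user tenure stratum but Variant M is higher in aggregate. Whether to stratify depends on how user tenure relates to the variant.
User tenure is downstream of the variant. One should not condition on a consequence of treatment, so the overall rates are the right comparison.
Pooled: Variant M 29.3% vs Variant F 21.7%; Variant M is higher overall.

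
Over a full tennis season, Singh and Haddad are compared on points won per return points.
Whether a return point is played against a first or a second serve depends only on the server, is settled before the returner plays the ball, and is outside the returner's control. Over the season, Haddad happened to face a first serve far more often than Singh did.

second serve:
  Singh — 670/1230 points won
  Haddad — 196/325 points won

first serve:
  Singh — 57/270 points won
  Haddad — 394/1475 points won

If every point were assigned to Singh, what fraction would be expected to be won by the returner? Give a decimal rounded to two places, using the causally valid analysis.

0.37

The stratified and pooled comparisons disagree (Haddad wins within each serve type; Singh wins overall), so the answer turns on the causal role of serve type.
Since serve type is a pre-existing factor (not a product of the player) and it affects the outcome on its own, it is a confounder. The stratified rates, not the pooled rate, identify the causal effect.
Standardising Singh to the population serve type mix: 0.471·670/1230 + 0.529·57/270 = 0.368.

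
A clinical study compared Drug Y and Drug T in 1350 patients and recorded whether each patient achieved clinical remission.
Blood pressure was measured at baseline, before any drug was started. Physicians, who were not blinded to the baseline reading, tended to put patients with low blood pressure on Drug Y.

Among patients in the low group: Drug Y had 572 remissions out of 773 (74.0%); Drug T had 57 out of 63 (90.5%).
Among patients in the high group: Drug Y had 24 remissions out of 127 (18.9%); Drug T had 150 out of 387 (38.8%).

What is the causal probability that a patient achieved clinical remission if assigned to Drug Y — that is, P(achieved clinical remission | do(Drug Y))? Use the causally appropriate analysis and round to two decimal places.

Blood pressure satisfies the back-door criterion: it is not a descendant of the drug, and it blocks the spurious path from drug to outcome. Adjusting for it (i.e., using the within-blood pressure rates) gives the causal effect.
Standardising Drug Y to the population blood pressure mix: 0.619·572/773 + 0.381·24/127 = 0.530.

0.53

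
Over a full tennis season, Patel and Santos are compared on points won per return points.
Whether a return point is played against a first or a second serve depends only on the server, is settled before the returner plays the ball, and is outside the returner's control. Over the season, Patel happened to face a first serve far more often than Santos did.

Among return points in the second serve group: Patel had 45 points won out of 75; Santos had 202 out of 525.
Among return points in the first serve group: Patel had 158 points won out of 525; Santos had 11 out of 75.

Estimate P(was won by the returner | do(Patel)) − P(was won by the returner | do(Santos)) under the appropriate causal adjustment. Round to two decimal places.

Nothing the player does changes serve type; the imbalance is an allocation artefact. With serve type also predicting the outcome, the pooled figure is confounded, and the within-stratum comparison is the causal one.
Adjusting over the population distribution of serve type: 0.500·(0.600−0.385) + 0.500·(0.301−0.147) = +0.185.

+0.18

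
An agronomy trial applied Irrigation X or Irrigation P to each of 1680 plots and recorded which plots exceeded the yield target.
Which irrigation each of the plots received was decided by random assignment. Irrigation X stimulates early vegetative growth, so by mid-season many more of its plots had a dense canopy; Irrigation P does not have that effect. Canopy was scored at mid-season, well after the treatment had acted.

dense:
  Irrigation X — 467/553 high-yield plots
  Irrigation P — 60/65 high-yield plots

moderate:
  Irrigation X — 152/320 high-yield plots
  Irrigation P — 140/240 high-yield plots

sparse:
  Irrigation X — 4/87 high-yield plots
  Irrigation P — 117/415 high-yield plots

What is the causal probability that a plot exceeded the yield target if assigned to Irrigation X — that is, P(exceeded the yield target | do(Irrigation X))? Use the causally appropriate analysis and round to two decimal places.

0.65

Stratifying would compare irrigations among plots the irrigations themselves sorted into mid-season canopy groups — a form of selection on an intermediate. The unconditioned pooled rates give the total causal effect.
So P(outcome | do(Irrigation X)) is just the pooled rate for Irrigation X: 623/960 = 0.649.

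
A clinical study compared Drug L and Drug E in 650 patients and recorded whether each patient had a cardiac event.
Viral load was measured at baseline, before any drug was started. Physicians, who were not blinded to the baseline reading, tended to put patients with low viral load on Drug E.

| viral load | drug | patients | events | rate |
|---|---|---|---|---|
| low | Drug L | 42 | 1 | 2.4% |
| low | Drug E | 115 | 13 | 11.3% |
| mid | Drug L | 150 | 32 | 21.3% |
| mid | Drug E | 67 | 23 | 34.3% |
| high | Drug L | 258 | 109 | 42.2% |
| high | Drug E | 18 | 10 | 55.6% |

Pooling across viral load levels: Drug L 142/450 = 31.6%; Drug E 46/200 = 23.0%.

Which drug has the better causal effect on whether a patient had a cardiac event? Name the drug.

Drug L

Since viral load is a pre-existing factor (not a product of the drug) and it affects the outcome on its own, it is a confounder. The stratified rates, not the pooled rate, identify the causal effect.
Within each level — low: 2.4% vs 11.3%; mid: 21.3% vs 34.3%; high: 42.2% vs 55.6% — Drug L is lower every time.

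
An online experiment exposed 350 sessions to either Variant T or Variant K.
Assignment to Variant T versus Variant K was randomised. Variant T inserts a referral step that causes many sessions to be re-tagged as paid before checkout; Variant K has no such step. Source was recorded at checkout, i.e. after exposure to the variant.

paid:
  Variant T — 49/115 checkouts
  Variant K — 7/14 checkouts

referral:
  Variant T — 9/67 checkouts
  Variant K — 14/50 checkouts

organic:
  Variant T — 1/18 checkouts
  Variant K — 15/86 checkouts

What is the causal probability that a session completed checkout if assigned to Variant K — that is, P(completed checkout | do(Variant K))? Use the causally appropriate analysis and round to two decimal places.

The stratified and pooled comparisons disagree (Variant K wins within each traffic source; Variant T wins overall), so the answer turns on the causal role of traffic source.
Traffic source is downstream of the variant. One should not condition on a consequence of treatment, so the overall rates are the right comparison.
So P(outcome | do(Variant K)) is just the pooled rate for Variant K: 36/150 = 0.240.

0.24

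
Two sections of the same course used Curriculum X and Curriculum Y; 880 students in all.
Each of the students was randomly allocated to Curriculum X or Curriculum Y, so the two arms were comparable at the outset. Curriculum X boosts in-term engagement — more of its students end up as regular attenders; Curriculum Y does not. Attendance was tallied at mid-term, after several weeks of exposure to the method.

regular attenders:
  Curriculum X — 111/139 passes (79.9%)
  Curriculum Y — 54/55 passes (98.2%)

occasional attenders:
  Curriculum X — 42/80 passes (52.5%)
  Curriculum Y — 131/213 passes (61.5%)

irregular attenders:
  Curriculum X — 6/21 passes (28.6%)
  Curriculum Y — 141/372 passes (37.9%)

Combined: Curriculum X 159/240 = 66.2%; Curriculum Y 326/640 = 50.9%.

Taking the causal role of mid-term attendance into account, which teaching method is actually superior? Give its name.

The mid-term attendance-specific comparison favours Curriculum Y throughout, but the pooled figures favour Curriculum X. The question is whether to condition on mid-term attendance.
Mid-term attendance is recorded after the teaching method and is itself shifted by it — it sits on the causal path from teaching method to outcome. Conditioning on a mediator would strip out part of the effect we want; the pooled comparison gives the total causal effect.
Pooled: Curriculum X 66.2% vs Curriculum Y 50.9%; Curriculum X is higher overall.

Curriculum X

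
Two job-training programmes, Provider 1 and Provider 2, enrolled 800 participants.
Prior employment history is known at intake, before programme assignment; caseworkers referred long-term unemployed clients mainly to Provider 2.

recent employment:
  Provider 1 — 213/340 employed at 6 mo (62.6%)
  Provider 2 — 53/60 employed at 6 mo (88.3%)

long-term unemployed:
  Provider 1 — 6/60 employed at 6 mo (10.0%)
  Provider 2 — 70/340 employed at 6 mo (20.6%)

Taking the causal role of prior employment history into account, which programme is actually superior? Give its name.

The stratified and pooled comparisons disagree (Provider 2 wins within each prior employment history; Provider 1 wins overall), so the answer turns on the causal role of prior employment history.
Prior employment history satisfies the back-door criterion: it is not a descendant of the programme, and it blocks the spurious path from programme to outcome. Adjusting for it (i.e., using the within-prior employment history rates) gives the causal effect.
Within each level — recent employment: 62.6% vs 88.3%; long-term unemployed: 10.0% vs 20.6% — Provider 2 is higher every time.

Provider 2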